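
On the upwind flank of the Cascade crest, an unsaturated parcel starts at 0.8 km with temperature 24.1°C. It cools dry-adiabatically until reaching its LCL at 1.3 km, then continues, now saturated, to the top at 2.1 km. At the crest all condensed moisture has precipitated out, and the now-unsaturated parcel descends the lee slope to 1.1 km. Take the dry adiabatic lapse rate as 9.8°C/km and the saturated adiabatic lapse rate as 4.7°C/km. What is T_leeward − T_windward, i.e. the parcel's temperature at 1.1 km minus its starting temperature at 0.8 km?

From 800 m to 1300 m (dry): cools by 9.8 × 0.5 = 4.9°C, giving 19.2°C.
From 1300 m to 2100 m (saturated): cools by 4.7 × 0.8 = 3.76°C, giving 15.44°C.
From 2100 m to 1100 m (dry descent): warms by 9.8 × 1 = 9.8°C, giving 25.24°C.
Net change vs windward start: 25.24 − 24.1 = +1.14°C

+1.14°C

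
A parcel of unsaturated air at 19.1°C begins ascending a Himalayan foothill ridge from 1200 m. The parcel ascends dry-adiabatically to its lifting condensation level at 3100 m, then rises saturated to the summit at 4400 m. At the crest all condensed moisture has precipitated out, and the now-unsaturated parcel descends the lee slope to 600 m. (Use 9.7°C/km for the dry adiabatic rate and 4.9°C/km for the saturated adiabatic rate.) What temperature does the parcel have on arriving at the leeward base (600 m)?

31.16°C

From 1200 m to 3100 m (dry): cools by 9.7 × 1.9 = 18.43°C, giving 0.67°C.
From 3100 m to 4400 m (saturated): cools by 4.9 × 1.3 = 6.37°C, giving -5.7°C.
From 4400 m to 600 m (dry descent): warms by 9.7 × 3.8 = 36.86°C, giving 31.16°C.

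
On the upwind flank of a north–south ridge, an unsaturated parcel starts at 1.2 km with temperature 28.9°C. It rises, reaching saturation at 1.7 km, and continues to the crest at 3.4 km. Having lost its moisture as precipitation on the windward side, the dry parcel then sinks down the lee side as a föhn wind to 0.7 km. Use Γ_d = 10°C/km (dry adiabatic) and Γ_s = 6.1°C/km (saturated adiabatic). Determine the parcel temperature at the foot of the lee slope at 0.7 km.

1200–1700 m, dry: Δz = 0.5 km ⇒ ΔT = -5°C; T = 23.9°C
1700–3400 m, saturated: Δz = 1.7 km ⇒ ΔT = -10.37°C; T = 13.53°C
3400–700 m, dry descent: Δz = 2.7 km ⇒ ΔT = +27°C; T = 40.53°C

40.53°C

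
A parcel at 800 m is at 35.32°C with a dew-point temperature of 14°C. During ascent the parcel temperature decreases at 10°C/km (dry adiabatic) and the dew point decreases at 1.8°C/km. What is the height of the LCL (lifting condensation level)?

3400 m

T and T_d converge at 10 − 1.8 = 8.2°C per km
Height above start = (35.32 − 14) / 8.2 = 2.6 km
LCL altitude = 800 m + 2600 m = 3400 m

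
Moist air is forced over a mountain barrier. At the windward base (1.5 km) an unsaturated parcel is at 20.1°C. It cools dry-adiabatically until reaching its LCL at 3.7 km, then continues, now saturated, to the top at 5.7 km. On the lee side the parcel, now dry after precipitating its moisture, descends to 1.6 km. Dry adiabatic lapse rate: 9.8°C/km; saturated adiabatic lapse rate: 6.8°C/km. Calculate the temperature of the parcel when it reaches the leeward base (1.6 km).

1500 → 3700 m (dry, 9.8°C/km): ΔT = -9.8 × 2.2 = -21.56°C → T = -1.46°C
3700 → 5700 m (saturated, 6.8°C/km): ΔT = -6.8 × 2 = -13.6°C → T = -15.06°C
5700 → 1600 m (dry descent, 9.8°C/km): ΔT = +9.8 × 4.1 = +40.18°C → T = 25.12°C

25.12°C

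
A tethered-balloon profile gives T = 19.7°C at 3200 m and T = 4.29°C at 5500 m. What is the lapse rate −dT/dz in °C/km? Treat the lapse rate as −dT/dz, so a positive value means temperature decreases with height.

6.7°C/km

Γ = −ΔT/Δz = (19.7 − 4.29) / (5500 − 3200) m
  = 15.41°C / 2.3 km = 6.7°C/km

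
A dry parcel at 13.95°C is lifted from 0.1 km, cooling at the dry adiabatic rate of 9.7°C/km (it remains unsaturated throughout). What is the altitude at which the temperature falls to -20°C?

3.6 km

Height above start = (13.95 − (-20)) / 9.7 = 3.5 km
Altitude = 100 m + 3500 m = 3600 m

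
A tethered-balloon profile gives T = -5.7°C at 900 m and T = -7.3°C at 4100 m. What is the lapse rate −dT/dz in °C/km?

0.5°C/km

Γ = −ΔT/Δz = (-5.7 − (-7.3)) / (4100 − 900) m
  = 1.6°C / 3.2 km = 0.5°C/km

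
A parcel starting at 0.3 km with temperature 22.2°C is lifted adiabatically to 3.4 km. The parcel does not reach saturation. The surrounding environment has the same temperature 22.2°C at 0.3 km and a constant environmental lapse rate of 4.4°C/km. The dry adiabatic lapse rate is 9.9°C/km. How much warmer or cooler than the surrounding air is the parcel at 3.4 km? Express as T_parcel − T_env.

Parcel:
  300–3400 m, dry: Δz = 3.1 km ⇒ ΔT = -30.69°C; T = -8.49°C
Environment:
  300–3400 m, environment: Δz = 3.1 km ⇒ ΔT = -13.64°C; T = 8.56°C
T_parcel − T_env = -8.49 − 8.56 = -17.05°C

-17.05°C (parcel cooler than environment)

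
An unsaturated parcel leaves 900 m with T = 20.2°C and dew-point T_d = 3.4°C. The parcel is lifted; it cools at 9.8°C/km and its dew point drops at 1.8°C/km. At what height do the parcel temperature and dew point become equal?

3000 m

T and T_d converge at 9.8 − 1.8 = 8°C per km
Height above start = (20.2 − 3.4) / 8 = 2.1 km
LCL altitude = 900 m + 2100 m = 3000 m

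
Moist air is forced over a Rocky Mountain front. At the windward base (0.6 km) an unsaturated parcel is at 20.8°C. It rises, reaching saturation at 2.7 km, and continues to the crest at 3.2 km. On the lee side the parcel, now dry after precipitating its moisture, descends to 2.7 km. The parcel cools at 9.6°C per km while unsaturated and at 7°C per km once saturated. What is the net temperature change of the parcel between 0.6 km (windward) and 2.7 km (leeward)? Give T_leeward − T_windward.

Dry to 2700 m: -9.6 × 2.1 km = -20.16°C, so T = 0.64°C.
Saturated to 3200 m: -7 × 0.5 km = -3.5°C, so T = -2.86°C.
Dry descent to 2700 m: +9.6 × 0.5 km = +4.8°C, so T = 1.94°C.
Net change vs windward start: 1.94 − 20.8 = -18.86°C

-18.86°C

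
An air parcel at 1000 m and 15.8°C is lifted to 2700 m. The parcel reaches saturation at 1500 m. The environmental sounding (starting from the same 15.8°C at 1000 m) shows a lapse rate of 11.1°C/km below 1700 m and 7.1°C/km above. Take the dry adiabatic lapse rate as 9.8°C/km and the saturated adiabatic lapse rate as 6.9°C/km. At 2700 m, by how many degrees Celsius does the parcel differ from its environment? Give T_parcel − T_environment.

+1.69°C (parcel warmer than environment)

Parcel:
  From 1000 m to 1500 m (dry): cools by 9.8 × 0.5 = 4.9°C, giving 10.9°C.
  From 1500 m to 2700 m (saturated): cools by 6.9 × 1.2 = 8.28°C, giving 2.62°C.
Environment:
  From 1000 m to 1700 m (environment, lower layer): cools by 11.1 × 0.7 = 7.77°C, giving 8.03°C.
  From 1700 m to 2700 m (environment, upper layer): cools by 7.1 × 1 = 7.1°C, giving 0.93°C.
T_parcel − T_env = 2.62 − 0.93 = +1.69°C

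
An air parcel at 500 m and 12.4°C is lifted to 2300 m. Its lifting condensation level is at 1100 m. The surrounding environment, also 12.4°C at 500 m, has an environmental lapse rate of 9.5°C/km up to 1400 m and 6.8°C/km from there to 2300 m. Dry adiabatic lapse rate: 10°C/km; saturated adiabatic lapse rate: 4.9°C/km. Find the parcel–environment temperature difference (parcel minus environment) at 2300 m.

+2.79°C (parcel warmer than environment)

Parcel:
  Dry to 1100 m: -10 × 0.6 km = -6°C, so T = 6.4°C.
  Saturated to 2300 m: -4.9 × 1.2 km = -5.88°C, so T = 0.52°C.
Environment:
  Environment, lower layer to 1400 m: -9.5 × 0.9 km = -8.55°C, so T = 3.85°C.
  Environment, upper layer to 2300 m: -6.8 × 0.9 km = -6.12°C, so T = -2.27°C.
T_parcel − T_env = 0.52 − (-2.27) = +2.79°C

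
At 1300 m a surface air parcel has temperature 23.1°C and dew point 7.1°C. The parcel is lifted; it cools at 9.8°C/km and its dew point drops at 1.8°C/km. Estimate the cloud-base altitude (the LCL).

3300 m

T and T_d converge at 9.8 − 1.8 = 8°C per km
Height above start = (23.1 − 7.1) / 8 = 2 km
LCL altitude = 1300 m + 2000 m = 3300 m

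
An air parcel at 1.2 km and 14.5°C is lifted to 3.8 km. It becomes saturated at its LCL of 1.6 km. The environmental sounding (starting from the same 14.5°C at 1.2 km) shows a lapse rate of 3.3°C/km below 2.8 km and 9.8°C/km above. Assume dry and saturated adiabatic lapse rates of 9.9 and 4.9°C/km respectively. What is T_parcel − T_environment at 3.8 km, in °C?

Parcel:
  Dry to 1600 m: -9.9 × 0.4 km = -3.96°C, so T = 10.54°C.
  Saturated to 3800 m: -4.9 × 2.2 km = -10.78°C, so T = -0.24°C.
Environment:
  Environment, lower layer to 2800 m: -3.3 × 1.6 km = -5.28°C, so T = 9.22°C.
  Environment, upper layer to 3800 m: -9.8 × 1 km = -9.8°C, so T = -0.58°C.
T_parcel − T_env = -0.24 − (-0.58) = +0.34°C

+0.34°C (parcel warmer than environment)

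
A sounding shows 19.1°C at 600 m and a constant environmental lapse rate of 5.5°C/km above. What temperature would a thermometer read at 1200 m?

15.8°C

From 600 m to 1200 m (environmental): cools by 5.5 × 0.6 = 3.3°C, giving 15.8°C.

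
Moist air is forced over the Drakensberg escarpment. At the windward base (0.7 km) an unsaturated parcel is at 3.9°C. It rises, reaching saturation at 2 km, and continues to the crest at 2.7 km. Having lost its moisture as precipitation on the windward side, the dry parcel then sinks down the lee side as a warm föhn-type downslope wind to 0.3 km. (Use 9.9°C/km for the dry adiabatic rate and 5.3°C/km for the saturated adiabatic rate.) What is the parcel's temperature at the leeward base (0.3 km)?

Dry to 2000 m: -9.9 × 1.3 km = -12.87°C, so T = -8.97°C.
Saturated to 2700 m: -5.3 × 0.7 km = -3.71°C, so T = -12.68°C.
Dry descent to 300 m: +9.9 × 2.4 km = +23.76°C, so T = 11.08°C.

11.08°C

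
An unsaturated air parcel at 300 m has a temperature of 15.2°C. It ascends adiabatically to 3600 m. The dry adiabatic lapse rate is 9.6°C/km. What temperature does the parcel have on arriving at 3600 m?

Dry adiabatic to 3600 m: -9.6 × 3.3 km = -31.68°C, so T = -16.48°C.

-16.48°C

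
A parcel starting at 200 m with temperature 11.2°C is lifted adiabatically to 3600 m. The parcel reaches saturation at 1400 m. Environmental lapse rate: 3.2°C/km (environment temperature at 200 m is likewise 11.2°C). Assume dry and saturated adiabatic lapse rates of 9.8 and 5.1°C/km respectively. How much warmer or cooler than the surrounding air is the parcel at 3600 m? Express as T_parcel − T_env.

Parcel:
  From 200 m to 1400 m (dry): cools by 9.8 × 1.2 = 11.76°C, giving -0.56°C.
  From 1400 m to 3600 m (saturated): cools by 5.1 × 2.2 = 11.22°C, giving -11.78°C.
Environment:
  From 200 m to 3600 m (environment): cools by 3.2 × 3.4 = 10.88°C, giving 0.32°C.
T_parcel − T_env = -11.78 − 0.32 = -12.1°C

-12.1°C (parcel cooler than environment)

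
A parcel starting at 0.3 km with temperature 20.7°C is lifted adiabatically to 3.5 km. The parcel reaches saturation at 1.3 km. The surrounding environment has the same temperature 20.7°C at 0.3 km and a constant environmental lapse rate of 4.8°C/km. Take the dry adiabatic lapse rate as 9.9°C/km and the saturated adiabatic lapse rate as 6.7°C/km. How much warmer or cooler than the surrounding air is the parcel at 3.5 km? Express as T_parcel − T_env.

Parcel:
  Dry to 1300 m: -9.9 × 1 km = -9.9°C, so T = 10.8°C.
  Saturated to 3500 m: -6.7 × 2.2 km = -14.74°C, so T = -3.94°C.
Environment:
  Environment to 3500 m: -4.8 × 3.2 km = -15.36°C, so T = 5.34°C.
T_parcel − T_env = -3.94 − 5.34 = -9.28°C

-9.28°C (parcel cooler than environment)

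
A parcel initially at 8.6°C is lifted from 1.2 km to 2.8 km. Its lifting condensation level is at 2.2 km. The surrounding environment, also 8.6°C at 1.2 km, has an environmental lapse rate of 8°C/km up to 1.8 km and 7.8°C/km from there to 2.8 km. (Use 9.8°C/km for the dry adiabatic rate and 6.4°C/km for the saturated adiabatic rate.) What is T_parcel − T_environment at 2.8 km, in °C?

Parcel:
  Dry to 2200 m: -9.8 × 1 km = -9.8°C, so T = -1.2°C.
  Saturated to 2800 m: -6.4 × 0.6 km = -3.84°C, so T = -5.04°C.
Environment:
  Environment, lower layer to 1800 m: -8 × 0.6 km = -4.8°C, so T = 3.8°C.
  Environment, upper layer to 2800 m: -7.8 × 1 km = -7.8°C, so T = -4°C.
T_parcel − T_env = -5.04 − (-4) = -1.04°C

-1.04°C (parcel cooler than environment)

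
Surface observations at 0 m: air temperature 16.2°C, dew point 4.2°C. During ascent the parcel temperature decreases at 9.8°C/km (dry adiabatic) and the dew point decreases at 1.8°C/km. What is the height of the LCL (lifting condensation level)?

T and T_d converge at 9.8 − 1.8 = 8°C per km
Height above start = (16.2 − 4.2) / 8 = 1.5 km
LCL altitude = 0 m + 1500 m = 1500 m

1500 m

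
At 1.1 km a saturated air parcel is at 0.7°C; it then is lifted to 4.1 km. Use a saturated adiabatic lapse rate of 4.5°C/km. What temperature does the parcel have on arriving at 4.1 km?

-12.8°C

Saturated adiabatic to 4100 m: -4.5 × 3 km = -13.5°C, so T = -12.8°C.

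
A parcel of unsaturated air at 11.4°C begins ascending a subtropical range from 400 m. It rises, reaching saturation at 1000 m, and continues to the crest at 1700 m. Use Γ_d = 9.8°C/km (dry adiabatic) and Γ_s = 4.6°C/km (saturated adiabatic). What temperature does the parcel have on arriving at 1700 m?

2.3°C

400–1000 m, dry: Δz = 0.6 km ⇒ ΔT = -5.88°C; T = 5.52°C
1000–1700 m, saturated: Δz = 0.7 km ⇒ ΔT = -3.22°C; T = 2.3°C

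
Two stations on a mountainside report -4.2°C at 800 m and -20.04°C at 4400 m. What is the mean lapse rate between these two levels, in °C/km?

4.4°C/km

Γ = −ΔT/Δz = (-4.2 − (-20.04)) / (4400 − 800) m
  = 15.84°C / 3.6 km = 4.4°C/km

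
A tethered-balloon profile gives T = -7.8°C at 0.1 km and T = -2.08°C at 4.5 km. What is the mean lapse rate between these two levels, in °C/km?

-1.3°C/km

Γ = −ΔT/Δz = (-7.8 − (-2.08)) / (4500 − 100) m
  = -5.72°C / 4.4 km = -1.3°C/km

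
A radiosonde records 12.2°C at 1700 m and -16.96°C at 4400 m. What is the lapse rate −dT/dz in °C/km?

Γ = −ΔT/Δz = (12.2 − (-16.96)) / (4400 − 1700) m
  = 29.16°C / 2.7 km = 10.8°C/km

10.8°C/km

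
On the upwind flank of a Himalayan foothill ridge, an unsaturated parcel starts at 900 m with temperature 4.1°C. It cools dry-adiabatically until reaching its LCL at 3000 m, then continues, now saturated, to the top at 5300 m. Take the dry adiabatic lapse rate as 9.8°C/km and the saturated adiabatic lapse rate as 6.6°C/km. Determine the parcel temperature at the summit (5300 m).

-31.66°C

900 → 3000 m (dry, 9.8°C/km): ΔT = -9.8 × 2.1 = -20.58°C → T = -16.48°C
3000 → 5300 m (saturated, 6.6°C/km): ΔT = -6.6 × 2.3 = -15.18°C → T = -31.66°C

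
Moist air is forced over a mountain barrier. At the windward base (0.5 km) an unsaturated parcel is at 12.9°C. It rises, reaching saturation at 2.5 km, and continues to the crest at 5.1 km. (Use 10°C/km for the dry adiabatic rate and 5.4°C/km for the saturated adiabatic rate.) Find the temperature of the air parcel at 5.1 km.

From 500 m to 2500 m (dry): cools by 10 × 2 = 20°C, giving -7.1°C.
From 2500 m to 5100 m (saturated): cools by 5.4 × 2.6 = 14.04°C, giving -21.14°C.

-21.14°C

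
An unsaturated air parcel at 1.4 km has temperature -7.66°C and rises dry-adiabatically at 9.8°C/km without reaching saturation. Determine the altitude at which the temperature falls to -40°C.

Height above start = (-7.66 − (-40)) / 9.8 = 3.3 km
Altitude = 1400 m + 3300 m = 4700 m

4.7 km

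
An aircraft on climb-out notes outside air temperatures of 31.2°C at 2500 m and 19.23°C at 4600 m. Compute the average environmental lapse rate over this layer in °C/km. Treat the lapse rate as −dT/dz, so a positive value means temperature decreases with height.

5.7°C/km

Γ = −ΔT/Δz = (31.2 − 19.23) / (4600 − 2500) m
  = 11.97°C / 2.1 km = 5.7°C/km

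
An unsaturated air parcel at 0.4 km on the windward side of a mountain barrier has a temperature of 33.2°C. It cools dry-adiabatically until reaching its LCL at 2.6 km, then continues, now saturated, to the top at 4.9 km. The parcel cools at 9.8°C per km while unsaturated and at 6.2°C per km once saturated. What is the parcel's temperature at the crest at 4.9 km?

From 400 m to 2600 m (dry): cools by 9.8 × 2.2 = 21.56°C, giving 11.64°C.
From 2600 m to 4900 m (saturated): cools by 6.2 × 2.3 = 14.26°C, giving -2.62°C.

-2.62°C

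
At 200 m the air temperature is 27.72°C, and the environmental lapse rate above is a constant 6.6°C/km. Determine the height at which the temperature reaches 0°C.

4400 m

Height above start = (27.72 − 0) / 6.6 = 4.2 km
Altitude = 200 m + 4200 m = 4400 m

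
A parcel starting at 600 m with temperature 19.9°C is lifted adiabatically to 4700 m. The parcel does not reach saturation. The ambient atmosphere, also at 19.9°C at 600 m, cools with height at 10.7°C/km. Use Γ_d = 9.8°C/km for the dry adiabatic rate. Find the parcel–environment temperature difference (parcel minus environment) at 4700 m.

+3.69°C (parcel warmer than environment)

Parcel:
  From 600 m to 4700 m (dry): cools by 9.8 × 4.1 = 40.18°C, giving -20.28°C.
Environment:
  From 600 m to 4700 m (environment): cools by 10.7 × 4.1 = 43.87°C, giving -23.97°C.
T_parcel − T_env = -20.28 − (-23.97) = +3.69°C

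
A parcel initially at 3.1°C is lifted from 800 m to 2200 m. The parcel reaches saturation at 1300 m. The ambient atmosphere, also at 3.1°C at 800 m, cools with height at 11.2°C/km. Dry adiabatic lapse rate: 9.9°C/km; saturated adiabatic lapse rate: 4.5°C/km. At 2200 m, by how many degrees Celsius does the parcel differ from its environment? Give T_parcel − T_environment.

Parcel:
  From 800 m to 1300 m (dry): cools by 9.9 × 0.5 = 4.95°C, giving -1.85°C.
  From 1300 m to 2200 m (saturated): cools by 4.5 × 0.9 = 4.05°C, giving -5.9°C.
Environment:
  From 800 m to 2200 m (environment): cools by 11.2 × 1.4 = 15.68°C, giving -12.58°C.
T_parcel − T_env = -5.9 − (-12.58) = +6.68°C

+6.68°C (parcel warmer than environment)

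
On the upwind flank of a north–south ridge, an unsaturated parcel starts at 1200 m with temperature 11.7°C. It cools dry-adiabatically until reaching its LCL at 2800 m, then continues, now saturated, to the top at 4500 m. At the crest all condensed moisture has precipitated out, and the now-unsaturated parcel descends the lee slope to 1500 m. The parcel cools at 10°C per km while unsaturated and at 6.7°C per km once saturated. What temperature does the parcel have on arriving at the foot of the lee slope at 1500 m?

14.31°C

From 1200 m to 2800 m (dry): cools by 10 × 1.6 = 16°C, giving -4.3°C.
From 2800 m to 4500 m (saturated): cools by 6.7 × 1.7 = 11.39°C, giving -15.69°C.
From 4500 m to 1500 m (dry descent): warms by 10 × 3 = 30°C, giving 14.31°C.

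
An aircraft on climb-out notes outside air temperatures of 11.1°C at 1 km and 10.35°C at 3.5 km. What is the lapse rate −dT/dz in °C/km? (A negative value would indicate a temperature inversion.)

Γ = −ΔT/Δz = (11.1 − 10.35) / (3500 − 1000) m
  = 0.75°C / 2.5 km = 0.3°C/km

0.3°C/km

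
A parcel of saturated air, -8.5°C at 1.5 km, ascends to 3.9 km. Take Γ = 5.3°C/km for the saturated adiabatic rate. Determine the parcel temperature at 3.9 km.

-21.22°C

1500–3900 m, saturated adiabatic: Δz = 2.4 km ⇒ ΔT = -12.72°C; T = -21.22°C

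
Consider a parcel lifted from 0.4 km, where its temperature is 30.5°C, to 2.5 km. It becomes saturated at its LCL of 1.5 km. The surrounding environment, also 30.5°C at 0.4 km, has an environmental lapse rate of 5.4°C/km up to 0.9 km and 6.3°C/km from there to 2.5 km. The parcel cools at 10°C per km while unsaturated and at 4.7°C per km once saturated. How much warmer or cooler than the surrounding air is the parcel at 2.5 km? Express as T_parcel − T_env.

Parcel:
  From 400 m to 1500 m (dry): cools by 10 × 1.1 = 11°C, giving 19.5°C.
  From 1500 m to 2500 m (saturated): cools by 4.7 × 1 = 4.7°C, giving 14.8°C.
Environment:
  From 400 m to 900 m (environment, lower layer): cools by 5.4 × 0.5 = 2.7°C, giving 27.8°C.
  From 900 m to 2500 m (environment, upper layer): cools by 6.3 × 1.6 = 10.08°C, giving 17.72°C.
T_parcel − T_env = 14.8 − 17.72 = -2.92°C

-2.92°C (parcel cooler than environment)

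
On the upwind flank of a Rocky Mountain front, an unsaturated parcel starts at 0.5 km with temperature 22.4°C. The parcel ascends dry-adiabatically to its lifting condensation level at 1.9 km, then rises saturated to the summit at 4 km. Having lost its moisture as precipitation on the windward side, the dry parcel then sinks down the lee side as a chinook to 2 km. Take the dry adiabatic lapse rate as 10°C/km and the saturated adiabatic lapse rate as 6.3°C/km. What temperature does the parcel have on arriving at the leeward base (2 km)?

15.17°C

From 500 m to 1900 m (dry): cools by 10 × 1.4 = 14°C, giving 8.4°C.
From 1900 m to 4000 m (saturated): cools by 6.3 × 2.1 = 13.23°C, giving -4.83°C.
From 4000 m to 2000 m (dry descent): warms by 10 × 2 = 20°C, giving 15.17°C.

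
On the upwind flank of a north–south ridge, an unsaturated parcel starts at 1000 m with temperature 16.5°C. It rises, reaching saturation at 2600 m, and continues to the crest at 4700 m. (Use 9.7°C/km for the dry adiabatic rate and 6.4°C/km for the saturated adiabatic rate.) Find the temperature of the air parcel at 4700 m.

-12.46°C

Dry to 2600 m: -9.7 × 1.6 km = -15.52°C, so T = 0.98°C.
Saturated to 4700 m: -6.4 × 2.1 km = -13.44°C, so T = -12.46°C.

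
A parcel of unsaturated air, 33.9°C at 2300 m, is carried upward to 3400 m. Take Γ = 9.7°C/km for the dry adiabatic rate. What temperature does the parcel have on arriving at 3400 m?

From 2300 m to 3400 m (dry adiabatic): cools by 9.7 × 1.1 = 10.67°C, giving 23.23°C.

23.23°C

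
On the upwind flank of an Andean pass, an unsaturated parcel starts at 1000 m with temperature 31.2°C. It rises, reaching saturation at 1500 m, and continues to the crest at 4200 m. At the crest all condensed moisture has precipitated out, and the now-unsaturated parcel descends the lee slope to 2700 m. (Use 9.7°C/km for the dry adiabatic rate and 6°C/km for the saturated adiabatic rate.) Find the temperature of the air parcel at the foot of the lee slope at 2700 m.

From 1000 m to 1500 m (dry): cools by 9.7 × 0.5 = 4.85°C, giving 26.35°C.
From 1500 m to 4200 m (saturated): cools by 6 × 2.7 = 16.2°C, giving 10.15°C.
From 4200 m to 2700 m (dry descent): warms by 9.7 × 1.5 = 14.55°C, giving 24.7°C.

24.7°C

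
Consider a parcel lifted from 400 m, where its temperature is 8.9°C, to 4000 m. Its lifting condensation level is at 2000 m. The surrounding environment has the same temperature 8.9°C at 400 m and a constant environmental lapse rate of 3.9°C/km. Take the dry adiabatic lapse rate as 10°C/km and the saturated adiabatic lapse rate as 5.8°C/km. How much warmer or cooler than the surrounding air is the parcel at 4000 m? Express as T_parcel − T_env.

Parcel:
  400 → 2000 m (dry, 10°C/km): ΔT = -10 × 1.6 = -16°C → T = -7.1°C
  2000 → 4000 m (saturated, 5.8°C/km): ΔT = -5.8 × 2 = -11.6°C → T = -18.7°C
Environment:
  400 → 4000 m (environment, 3.9°C/km): ΔT = -3.9 × 3.6 = -14.04°C → T = -5.14°C
T_parcel − T_env = -18.7 − (-5.14) = -13.56°C

-13.56°C (parcel cooler than environment)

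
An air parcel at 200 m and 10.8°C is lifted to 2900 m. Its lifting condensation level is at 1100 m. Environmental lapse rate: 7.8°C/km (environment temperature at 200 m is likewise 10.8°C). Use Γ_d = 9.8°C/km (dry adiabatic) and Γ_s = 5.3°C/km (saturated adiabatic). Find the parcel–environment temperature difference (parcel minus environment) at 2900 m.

+2.7°C (parcel warmer than environment)

Parcel:
  200–1100 m, dry: Δz = 0.9 km ⇒ ΔT = -8.82°C; T = 1.98°C
  1100–2900 m, saturated: Δz = 1.8 km ⇒ ΔT = -9.54°C; T = -7.56°C
Environment:
  200–2900 m, environment: Δz = 2.7 km ⇒ ΔT = -21.06°C; T = -10.26°C
T_parcel − T_env = -7.56 − (-10.26) = +2.7°C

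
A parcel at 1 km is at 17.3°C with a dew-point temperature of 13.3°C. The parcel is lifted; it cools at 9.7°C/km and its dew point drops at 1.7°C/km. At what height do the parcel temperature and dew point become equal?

T and T_d converge at 9.7 − 1.7 = 8°C per km
Height above start = (17.3 − 13.3) / 8 = 0.5 km
LCL altitude = 1000 m + 500 m = 1500 m

1.5 km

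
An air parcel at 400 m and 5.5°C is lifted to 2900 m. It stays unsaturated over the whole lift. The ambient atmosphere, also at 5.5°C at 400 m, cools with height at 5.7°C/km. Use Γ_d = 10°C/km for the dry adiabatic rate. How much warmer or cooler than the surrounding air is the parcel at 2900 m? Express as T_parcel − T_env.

Parcel:
  From 400 m to 2900 m (dry): cools by 10 × 2.5 = 25°C, giving -19.5°C.
Environment:
  From 400 m to 2900 m (environment): cools by 5.7 × 2.5 = 14.25°C, giving -8.75°C.
T_parcel − T_env = -19.5 − (-8.75) = -10.75°C

-10.75°C (parcel cooler than environment)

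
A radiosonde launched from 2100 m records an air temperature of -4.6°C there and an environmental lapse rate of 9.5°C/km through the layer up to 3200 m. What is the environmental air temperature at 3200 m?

-15.05°C

From 2100 m to 3200 m (environmental): cools by 9.5 × 1.1 = 10.45°C, giving -15.05°C.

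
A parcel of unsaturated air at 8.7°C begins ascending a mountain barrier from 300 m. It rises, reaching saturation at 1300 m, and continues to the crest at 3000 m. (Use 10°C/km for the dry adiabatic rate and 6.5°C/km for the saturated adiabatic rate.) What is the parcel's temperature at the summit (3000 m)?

300 → 1300 m (dry, 10°C/km): ΔT = -10 × 1 = -10°C → T = -1.3°C
1300 → 3000 m (saturated, 6.5°C/km): ΔT = -6.5 × 1.7 = -11.05°C → T = -12.35°C

-12.35°C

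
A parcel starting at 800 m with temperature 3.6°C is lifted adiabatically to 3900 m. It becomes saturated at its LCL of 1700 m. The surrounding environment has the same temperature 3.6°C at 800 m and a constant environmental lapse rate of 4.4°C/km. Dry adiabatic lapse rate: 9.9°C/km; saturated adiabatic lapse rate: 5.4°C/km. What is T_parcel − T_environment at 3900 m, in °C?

Parcel:
  800 → 1700 m (dry, 9.9°C/km): ΔT = -9.9 × 0.9 = -8.91°C → T = -5.31°C
  1700 → 3900 m (saturated, 5.4°C/km): ΔT = -5.4 × 2.2 = -11.88°C → T = -17.19°C
Environment:
  800 → 3900 m (environment, 4.4°C/km): ΔT = -4.4 × 3.1 = -13.64°C → T = -10.04°C
T_parcel − T_env = -17.19 − (-10.04) = -7.15°C

-7.15°C (parcel cooler than environment)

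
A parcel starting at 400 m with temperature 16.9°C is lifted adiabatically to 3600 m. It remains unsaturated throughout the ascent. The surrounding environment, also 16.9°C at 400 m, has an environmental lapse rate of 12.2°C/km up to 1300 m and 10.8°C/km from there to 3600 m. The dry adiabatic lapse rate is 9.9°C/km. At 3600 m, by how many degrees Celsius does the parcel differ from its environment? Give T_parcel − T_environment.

Parcel:
  From 400 m to 3600 m (dry): cools by 9.9 × 3.2 = 31.68°C, giving -14.78°C.
Environment:
  From 400 m to 1300 m (environment, lower layer): cools by 12.2 × 0.9 = 10.98°C, giving 5.92°C.
  From 1300 m to 3600 m (environment, upper layer): cools by 10.8 × 2.3 = 24.84°C, giving -18.92°C.
T_parcel − T_env = -14.78 − (-18.92) = +4.14°C

+4.14°C (parcel warmer than environment)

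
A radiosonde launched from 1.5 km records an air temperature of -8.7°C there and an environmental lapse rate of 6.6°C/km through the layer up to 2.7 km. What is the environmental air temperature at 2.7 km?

1500 → 2700 m (environmental, 6.6°C/km): ΔT = -6.6 × 1.2 = -7.92°C → T = -16.62°C

-16.62°C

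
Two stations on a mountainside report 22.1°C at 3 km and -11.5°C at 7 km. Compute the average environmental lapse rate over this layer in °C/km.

Γ = −ΔT/Δz = (22.1 − (-11.5)) / (7000 − 3000) m
  = 33.6°C / 4 km = 8.4°C/km

8.4°C/km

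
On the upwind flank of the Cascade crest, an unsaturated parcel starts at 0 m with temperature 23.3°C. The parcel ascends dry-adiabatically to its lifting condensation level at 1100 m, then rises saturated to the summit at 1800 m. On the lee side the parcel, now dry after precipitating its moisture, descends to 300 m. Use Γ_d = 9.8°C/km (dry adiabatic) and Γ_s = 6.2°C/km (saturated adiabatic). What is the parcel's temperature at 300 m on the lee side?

From 0 m to 1100 m (dry): cools by 9.8 × 1.1 = 10.78°C, giving 12.52°C.
From 1100 m to 1800 m (saturated): cools by 6.2 × 0.7 = 4.34°C, giving 8.18°C.
From 1800 m to 300 m (dry descent): warms by 9.8 × 1.5 = 14.7°C, giving 22.88°C.

22.88°C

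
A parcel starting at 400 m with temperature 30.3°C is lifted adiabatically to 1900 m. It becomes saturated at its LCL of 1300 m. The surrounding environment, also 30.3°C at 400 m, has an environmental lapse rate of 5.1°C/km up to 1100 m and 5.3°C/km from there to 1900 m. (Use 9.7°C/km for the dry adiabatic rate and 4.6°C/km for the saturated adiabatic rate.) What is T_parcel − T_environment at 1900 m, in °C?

Parcel:
  From 400 m to 1300 m (dry): cools by 9.7 × 0.9 = 8.73°C, giving 21.57°C.
  From 1300 m to 1900 m (saturated): cools by 4.6 × 0.6 = 2.76°C, giving 18.81°C.
Environment:
  From 400 m to 1100 m (environment, lower layer): cools by 5.1 × 0.7 = 3.57°C, giving 26.73°C.
  From 1100 m to 1900 m (environment, upper layer): cools by 5.3 × 0.8 = 4.24°C, giving 22.49°C.
T_parcel − T_env = 18.81 − 22.49 = -3.68°C

-3.68°C (parcel cooler than environment)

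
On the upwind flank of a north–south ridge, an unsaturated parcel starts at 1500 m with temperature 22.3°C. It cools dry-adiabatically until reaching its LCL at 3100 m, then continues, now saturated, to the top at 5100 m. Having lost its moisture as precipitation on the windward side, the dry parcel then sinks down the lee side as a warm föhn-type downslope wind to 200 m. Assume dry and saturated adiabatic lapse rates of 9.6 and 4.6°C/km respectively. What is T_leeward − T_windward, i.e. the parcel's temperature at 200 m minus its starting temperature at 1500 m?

+22.48°C

1500–3100 m, dry: Δz = 1.6 km ⇒ ΔT = -15.36°C; T = 6.94°C
3100–5100 m, saturated: Δz = 2 km ⇒ ΔT = -9.2°C; T = -2.26°C
5100–200 m, dry descent: Δz = 4.9 km ⇒ ΔT = +47.04°C; T = 44.78°C
Net change vs windward start: 44.78 − 22.3 = +22.48°C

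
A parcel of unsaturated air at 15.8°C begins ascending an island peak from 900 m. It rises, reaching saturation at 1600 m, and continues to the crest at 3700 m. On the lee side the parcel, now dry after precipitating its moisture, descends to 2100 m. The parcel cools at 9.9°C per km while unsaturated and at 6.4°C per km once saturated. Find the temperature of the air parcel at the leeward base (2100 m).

900–1600 m, dry: Δz = 0.7 km ⇒ ΔT = -6.93°C; T = 8.87°C
1600–3700 m, saturated: Δz = 2.1 km ⇒ ΔT = -13.44°C; T = -4.57°C
3700–2100 m, dry descent: Δz = 1.6 km ⇒ ΔT = +15.84°C; T = 11.27°C

11.27°C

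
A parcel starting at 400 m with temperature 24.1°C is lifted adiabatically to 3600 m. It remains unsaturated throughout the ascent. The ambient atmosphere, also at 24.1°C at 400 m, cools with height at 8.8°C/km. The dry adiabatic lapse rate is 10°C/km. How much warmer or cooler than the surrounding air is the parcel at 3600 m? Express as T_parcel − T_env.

Parcel:
  400–3600 m, dry: Δz = 3.2 km ⇒ ΔT = -32°C; T = -7.9°C
Environment:
  400–3600 m, environment: Δz = 3.2 km ⇒ ΔT = -28.16°C; T = -4.06°C
T_parcel − T_env = -7.9 − (-4.06) = -3.84°C

-3.84°C (parcel cooler than environment)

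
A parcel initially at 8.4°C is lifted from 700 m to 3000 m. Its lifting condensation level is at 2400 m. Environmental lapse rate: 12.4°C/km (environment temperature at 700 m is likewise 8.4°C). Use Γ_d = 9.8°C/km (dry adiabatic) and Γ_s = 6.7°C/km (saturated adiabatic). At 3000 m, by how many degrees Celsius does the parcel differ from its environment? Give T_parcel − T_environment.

Parcel:
  From 700 m to 2400 m (dry): cools by 9.8 × 1.7 = 16.66°C, giving -8.26°C.
  From 2400 m to 3000 m (saturated): cools by 6.7 × 0.6 = 4.02°C, giving -12.28°C.
Environment:
  From 700 m to 3000 m (environment): cools by 12.4 × 2.3 = 28.52°C, giving -20.12°C.
T_parcel − T_env = -12.28 − (-20.12) = +7.84°C

+7.84°C (parcel warmer than environment)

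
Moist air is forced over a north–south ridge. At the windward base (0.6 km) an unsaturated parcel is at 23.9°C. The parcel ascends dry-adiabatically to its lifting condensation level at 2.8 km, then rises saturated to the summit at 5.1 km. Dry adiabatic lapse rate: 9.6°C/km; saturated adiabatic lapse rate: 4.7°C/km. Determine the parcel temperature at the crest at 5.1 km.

-8.03°C

600 → 2800 m (dry, 9.6°C/km): ΔT = -9.6 × 2.2 = -21.12°C → T = 2.78°C
2800 → 5100 m (saturated, 4.7°C/km): ΔT = -4.7 × 2.3 = -10.81°C → T = -8.03°C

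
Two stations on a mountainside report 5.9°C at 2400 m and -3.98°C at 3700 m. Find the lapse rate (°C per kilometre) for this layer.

Γ = −ΔT/Δz = (5.9 − (-3.98)) / (3700 − 2400) m
  = 9.88°C / 1.3 km = 7.6°C/km

7.6°C/km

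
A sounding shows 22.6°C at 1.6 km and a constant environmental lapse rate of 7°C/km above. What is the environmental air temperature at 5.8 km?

-6.8°C

Environmental to 5800 m: -7 × 4.2 km = -29.4°C, so T = -6.8°C.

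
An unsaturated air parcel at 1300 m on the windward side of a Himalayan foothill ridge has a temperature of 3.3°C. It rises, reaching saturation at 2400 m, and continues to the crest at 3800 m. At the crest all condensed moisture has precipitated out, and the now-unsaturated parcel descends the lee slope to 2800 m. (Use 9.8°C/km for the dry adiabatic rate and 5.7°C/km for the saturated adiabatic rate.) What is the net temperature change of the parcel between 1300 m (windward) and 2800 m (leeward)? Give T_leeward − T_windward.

-8.96°C

From 1300 m to 2400 m (dry): cools by 9.8 × 1.1 = 10.78°C, giving -7.48°C.
From 2400 m to 3800 m (saturated): cools by 5.7 × 1.4 = 7.98°C, giving -15.46°C.
From 3800 m to 2800 m (dry descent): warms by 9.8 × 1 = 9.8°C, giving -5.66°C.
Net change vs windward start: -5.66 − 3.3 = -8.96°C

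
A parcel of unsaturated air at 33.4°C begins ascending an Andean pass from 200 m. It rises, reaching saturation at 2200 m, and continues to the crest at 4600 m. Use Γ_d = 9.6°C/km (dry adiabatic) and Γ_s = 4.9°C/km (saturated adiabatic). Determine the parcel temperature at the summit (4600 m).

2.44°C

200–2200 m, dry: Δz = 2 km ⇒ ΔT = -19.2°C; T = 14.2°C
2200–4600 m, saturated: Δz = 2.4 km ⇒ ΔT = -11.76°C; T = 2.44°C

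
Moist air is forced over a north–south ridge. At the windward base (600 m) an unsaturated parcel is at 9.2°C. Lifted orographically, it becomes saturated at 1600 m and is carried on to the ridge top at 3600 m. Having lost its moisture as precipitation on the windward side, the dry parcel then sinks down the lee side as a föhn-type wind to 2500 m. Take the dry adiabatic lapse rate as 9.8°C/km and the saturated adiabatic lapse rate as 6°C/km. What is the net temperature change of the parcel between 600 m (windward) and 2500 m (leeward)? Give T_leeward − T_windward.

600 → 1600 m (dry, 9.8°C/km): ΔT = -9.8 × 1 = -9.8°C → T = -0.6°C
1600 → 3600 m (saturated, 6°C/km): ΔT = -6 × 2 = -12°C → T = -12.6°C
3600 → 2500 m (dry descent, 9.8°C/km): ΔT = +9.8 × 1.1 = +10.78°C → T = -1.82°C
Net change vs windward start: -1.82 − 9.2 = -11.02°C

-11.02°C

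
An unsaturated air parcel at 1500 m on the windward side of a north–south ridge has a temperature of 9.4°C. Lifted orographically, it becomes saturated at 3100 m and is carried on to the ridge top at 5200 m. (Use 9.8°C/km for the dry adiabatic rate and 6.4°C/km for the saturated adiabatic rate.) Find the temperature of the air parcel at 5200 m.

From 1500 m to 3100 m (dry): cools by 9.8 × 1.6 = 15.68°C, giving -6.28°C.
From 3100 m to 5200 m (saturated): cools by 6.4 × 2.1 = 13.44°C, giving -19.72°C.

-19.72°C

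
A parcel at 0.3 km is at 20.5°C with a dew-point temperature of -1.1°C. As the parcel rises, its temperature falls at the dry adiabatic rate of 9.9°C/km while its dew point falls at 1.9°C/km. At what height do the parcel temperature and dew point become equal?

T and T_d converge at 9.9 − 1.9 = 8°C per km
Height above start = (20.5 − (-1.1)) / 8 = 2.7 km
LCL altitude = 300 m + 2700 m = 3000 m

3 km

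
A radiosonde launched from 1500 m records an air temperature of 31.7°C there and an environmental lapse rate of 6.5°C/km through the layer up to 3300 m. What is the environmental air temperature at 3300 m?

From 1500 m to 3300 m (environmental): cools by 6.5 × 1.8 = 11.7°C, giving 20°C.

20°C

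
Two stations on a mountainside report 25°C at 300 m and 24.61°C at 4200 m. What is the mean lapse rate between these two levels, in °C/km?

Γ = −ΔT/Δz = (25 − 24.61) / (4200 − 300) m
  = 0.39°C / 3.9 km = 0.1°C/km

0.1°C/km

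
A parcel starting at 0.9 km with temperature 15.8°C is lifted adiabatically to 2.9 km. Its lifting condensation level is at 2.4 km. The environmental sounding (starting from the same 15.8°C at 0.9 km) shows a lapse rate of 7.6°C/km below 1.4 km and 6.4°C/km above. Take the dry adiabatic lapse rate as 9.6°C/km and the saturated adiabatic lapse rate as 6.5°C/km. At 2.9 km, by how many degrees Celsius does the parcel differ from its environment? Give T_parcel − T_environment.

Parcel:
  Dry to 2400 m: -9.6 × 1.5 km = -14.4°C, so T = 1.4°C.
  Saturated to 2900 m: -6.5 × 0.5 km = -3.25°C, so T = -1.85°C.
Environment:
  Environment, lower layer to 1400 m: -7.6 × 0.5 km = -3.8°C, so T = 12°C.
  Environment, upper layer to 2900 m: -6.4 × 1.5 km = -9.6°C, so T = 2.4°C.
T_parcel − T_env = -1.85 − 2.4 = -4.25°C

-4.25°C (parcel cooler than environment)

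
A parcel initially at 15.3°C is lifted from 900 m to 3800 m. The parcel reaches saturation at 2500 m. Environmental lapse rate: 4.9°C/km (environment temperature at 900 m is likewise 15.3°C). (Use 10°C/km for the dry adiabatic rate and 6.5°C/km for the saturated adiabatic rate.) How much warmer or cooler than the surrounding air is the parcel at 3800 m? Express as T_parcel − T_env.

-10.24°C (parcel cooler than environment)

Parcel:
  900 → 2500 m (dry, 10°C/km): ΔT = -10 × 1.6 = -16°C → T = -0.7°C
  2500 → 3800 m (saturated, 6.5°C/km): ΔT = -6.5 × 1.3 = -8.45°C → T = -9.15°C
Environment:
  900 → 3800 m (environment, 4.9°C/km): ΔT = -4.9 × 2.9 = -14.21°C → T = 1.09°C
T_parcel − T_env = -9.15 − 1.09 = -10.24°C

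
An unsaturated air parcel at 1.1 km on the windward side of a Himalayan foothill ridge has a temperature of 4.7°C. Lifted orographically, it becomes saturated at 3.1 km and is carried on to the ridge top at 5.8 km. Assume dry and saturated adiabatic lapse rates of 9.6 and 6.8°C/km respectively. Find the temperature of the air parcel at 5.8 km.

1100–3100 m, dry: Δz = 2 km ⇒ ΔT = -19.2°C; T = -14.5°C
3100–5800 m, saturated: Δz = 2.7 km ⇒ ΔT = -18.36°C; T = -32.86°C

-32.86°C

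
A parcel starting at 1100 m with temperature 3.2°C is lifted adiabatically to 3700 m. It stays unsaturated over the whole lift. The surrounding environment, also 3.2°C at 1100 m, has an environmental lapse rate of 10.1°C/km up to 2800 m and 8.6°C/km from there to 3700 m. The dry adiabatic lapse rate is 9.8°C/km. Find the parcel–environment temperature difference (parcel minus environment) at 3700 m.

-0.57°C (parcel cooler than environment)

Parcel:
  Dry to 3700 m: -9.8 × 2.6 km = -25.48°C, so T = -22.28°C.
Environment:
  Environment, lower layer to 2800 m: -10.1 × 1.7 km = -17.17°C, so T = -13.97°C.
  Environment, upper layer to 3700 m: -8.6 × 0.9 km = -7.74°C, so T = -21.71°C.
T_parcel − T_env = -22.28 − (-21.71) = -0.57°C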